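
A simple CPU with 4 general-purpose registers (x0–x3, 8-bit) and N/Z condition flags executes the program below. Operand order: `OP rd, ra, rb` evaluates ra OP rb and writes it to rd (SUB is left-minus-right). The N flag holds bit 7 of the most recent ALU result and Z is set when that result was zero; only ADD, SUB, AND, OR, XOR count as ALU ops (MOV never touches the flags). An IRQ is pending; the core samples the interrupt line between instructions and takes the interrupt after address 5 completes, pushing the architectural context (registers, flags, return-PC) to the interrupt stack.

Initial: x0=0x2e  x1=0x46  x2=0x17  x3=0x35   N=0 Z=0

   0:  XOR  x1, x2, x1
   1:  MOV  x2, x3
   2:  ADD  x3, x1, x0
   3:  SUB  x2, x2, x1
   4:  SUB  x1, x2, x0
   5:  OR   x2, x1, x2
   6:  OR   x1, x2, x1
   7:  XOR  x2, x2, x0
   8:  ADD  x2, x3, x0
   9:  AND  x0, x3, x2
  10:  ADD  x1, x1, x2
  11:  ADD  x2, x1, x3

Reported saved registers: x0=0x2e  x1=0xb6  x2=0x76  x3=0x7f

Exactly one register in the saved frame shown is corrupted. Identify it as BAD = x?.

after  0: x0=0x2e x1=0x51 x2=0x17 x3=0x35  N=0 Z=0
after  1: x0=0x2e x1=0x51 x2=0x35 x3=0x35  N=0 Z=0
after  2: x0=0x2e x1=0x51 x2=0x35 x3=0x7f  N=0 Z=0
after  3: x0=0x2e x1=0x51 x2=0xe4 x3=0x7f  N=1 Z=0
after  4: x0=0x2e x1=0xb6 x2=0xe4 x3=0x7f  N=1 Z=0
after  5: x0=0x2e x1=0xb6 x2=0xf6 x3=0x7f  N=1 Z=0
-- IRQ taken; context saved, return-PC = 6 --
mismatch: x2: reported 0x76 vs actual 0xf6

BAD = x2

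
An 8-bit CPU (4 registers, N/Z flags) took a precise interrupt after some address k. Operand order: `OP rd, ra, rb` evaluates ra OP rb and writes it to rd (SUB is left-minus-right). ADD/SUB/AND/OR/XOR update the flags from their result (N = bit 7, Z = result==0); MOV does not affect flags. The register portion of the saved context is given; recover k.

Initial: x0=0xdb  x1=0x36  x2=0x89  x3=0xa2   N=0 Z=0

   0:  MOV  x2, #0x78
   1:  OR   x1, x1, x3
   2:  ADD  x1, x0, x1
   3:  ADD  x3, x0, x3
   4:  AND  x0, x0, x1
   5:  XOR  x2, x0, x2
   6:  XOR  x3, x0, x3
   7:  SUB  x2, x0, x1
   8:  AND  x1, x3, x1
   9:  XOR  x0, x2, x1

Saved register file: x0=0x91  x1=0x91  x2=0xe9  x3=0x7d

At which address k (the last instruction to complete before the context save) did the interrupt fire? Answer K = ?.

after  0: x0=0xdb x1=0x36 x2=0x78 x3=0xa2  N=0 Z=0
after  1: x0=0xdb x1=0xb6 x2=0x78 x3=0xa2  N=1 Z=0
after  2: x0=0xdb x1=0x91 x2=0x78 x3=0xa2  N=1 Z=0
after  3: x0=0xdb x1=0x91 x2=0x78 x3=0x7d  N=0 Z=0
after  4: x0=0x91 x1=0x91 x2=0x78 x3=0x7d  N=1 Z=0
after  5: x0=0x91 x1=0x91 x2=0xe9 x3=0x7d  N=1 Z=0
-- IRQ taken; context saved, return-PC = 6 --

K = 5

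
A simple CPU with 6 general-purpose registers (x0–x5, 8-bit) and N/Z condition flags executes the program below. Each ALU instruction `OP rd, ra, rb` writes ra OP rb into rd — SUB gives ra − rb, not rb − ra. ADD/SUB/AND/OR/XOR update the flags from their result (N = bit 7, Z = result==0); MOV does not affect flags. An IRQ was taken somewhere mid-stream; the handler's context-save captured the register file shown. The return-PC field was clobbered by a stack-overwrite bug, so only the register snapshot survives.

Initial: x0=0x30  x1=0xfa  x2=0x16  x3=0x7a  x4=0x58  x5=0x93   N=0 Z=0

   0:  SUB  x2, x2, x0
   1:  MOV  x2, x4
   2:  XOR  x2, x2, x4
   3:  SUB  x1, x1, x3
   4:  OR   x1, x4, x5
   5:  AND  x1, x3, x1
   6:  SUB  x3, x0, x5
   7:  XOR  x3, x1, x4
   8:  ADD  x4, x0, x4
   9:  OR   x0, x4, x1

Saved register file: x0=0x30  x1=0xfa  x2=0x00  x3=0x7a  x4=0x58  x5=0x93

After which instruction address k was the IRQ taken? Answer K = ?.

after  0: x0=0x30 x1=0xfa x2=0xe6 x3=0x7a x4=0x58 x5=0x93  N=1 Z=0
after  1: x0=0x30 x1=0xfa x2=0x58 x3=0x7a x4=0x58 x5=0x93  N=1 Z=0
after  2: x0=0x30 x1=0xfa x2=0x00 x3=0x7a x4=0x58 x5=0x93  N=0 Z=1
-- IRQ taken; context saved, return-PC = 3 --

K = 2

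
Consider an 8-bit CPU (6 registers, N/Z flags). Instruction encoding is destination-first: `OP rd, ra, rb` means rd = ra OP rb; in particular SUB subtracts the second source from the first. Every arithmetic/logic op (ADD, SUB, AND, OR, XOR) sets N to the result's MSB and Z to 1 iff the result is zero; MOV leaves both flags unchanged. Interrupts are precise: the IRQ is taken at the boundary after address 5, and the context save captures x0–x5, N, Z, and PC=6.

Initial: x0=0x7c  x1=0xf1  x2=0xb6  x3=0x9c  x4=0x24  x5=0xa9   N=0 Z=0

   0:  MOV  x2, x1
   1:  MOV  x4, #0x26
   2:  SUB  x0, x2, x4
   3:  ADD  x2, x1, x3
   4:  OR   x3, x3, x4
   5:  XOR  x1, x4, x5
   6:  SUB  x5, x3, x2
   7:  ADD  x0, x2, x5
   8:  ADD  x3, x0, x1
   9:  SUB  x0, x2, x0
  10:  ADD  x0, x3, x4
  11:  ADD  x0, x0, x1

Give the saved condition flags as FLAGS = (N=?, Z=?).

after  0: x0=0x7c x1=0xf1 x2=0xf1 x3=0x9c x4=0x24 x5=0xa9  N=0 Z=0
after  1: x0=0x7c x1=0xf1 x2=0xf1 x3=0x9c x4=0x26 x5=0xa9  N=0 Z=0
after  2: x0=0xcb x1=0xf1 x2=0xf1 x3=0x9c x4=0x26 x5=0xa9  N=1 Z=0
after  3: x0=0xcb x1=0xf1 x2=0x8d x3=0x9c x4=0x26 x5=0xa9  N=1 Z=0
after  4: x0=0xcb x1=0xf1 x2=0x8d x3=0xbe x4=0x26 x5=0xa9  N=1 Z=0
after  5: x0=0xcb x1=0x8f x2=0x8d x3=0xbe x4=0x26 x5=0xa9  N=1 Z=0
-- IRQ taken; context saved, return-PC = 6 --

FLAGS = (N=1, Z=0)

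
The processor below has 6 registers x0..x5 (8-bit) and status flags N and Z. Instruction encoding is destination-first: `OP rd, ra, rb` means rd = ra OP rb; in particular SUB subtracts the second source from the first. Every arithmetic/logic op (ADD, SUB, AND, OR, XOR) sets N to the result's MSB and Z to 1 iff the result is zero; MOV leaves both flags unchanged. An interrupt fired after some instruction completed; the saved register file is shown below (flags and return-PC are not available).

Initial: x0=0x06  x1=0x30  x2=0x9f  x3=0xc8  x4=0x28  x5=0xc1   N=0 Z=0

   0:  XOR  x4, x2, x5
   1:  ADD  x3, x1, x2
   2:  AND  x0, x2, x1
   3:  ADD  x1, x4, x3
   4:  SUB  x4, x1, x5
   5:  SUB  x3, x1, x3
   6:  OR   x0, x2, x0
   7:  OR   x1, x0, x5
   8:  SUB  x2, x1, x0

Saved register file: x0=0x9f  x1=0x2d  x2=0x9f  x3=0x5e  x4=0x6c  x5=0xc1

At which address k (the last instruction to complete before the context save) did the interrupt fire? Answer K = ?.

after  0: x0=0x06 x1=0x30 x2=0x9f x3=0xc8 x4=0x5e x5=0xc1  N=0 Z=0
after  1: x0=0x06 x1=0x30 x2=0x9f x3=0xcf x4=0x5e x5=0xc1  N=1 Z=0
after  2: x0=0x10 x1=0x30 x2=0x9f x3=0xcf x4=0x5e x5=0xc1  N=0 Z=0
after  3: x0=0x10 x1=0x2d x2=0x9f x3=0xcf x4=0x5e x5=0xc1  N=0 Z=0
after  4: x0=0x10 x1=0x2d x2=0x9f x3=0xcf x4=0x6c x5=0xc1  N=0 Z=0
after  5: x0=0x10 x1=0x2d x2=0x9f x3=0x5e x4=0x6c x5=0xc1  N=0 Z=0
after  6: x0=0x9f x1=0x2d x2=0x9f x3=0x5e x4=0x6c x5=0xc1  N=1 Z=0
-- IRQ taken; context saved, return-PC = 7 --

K = 6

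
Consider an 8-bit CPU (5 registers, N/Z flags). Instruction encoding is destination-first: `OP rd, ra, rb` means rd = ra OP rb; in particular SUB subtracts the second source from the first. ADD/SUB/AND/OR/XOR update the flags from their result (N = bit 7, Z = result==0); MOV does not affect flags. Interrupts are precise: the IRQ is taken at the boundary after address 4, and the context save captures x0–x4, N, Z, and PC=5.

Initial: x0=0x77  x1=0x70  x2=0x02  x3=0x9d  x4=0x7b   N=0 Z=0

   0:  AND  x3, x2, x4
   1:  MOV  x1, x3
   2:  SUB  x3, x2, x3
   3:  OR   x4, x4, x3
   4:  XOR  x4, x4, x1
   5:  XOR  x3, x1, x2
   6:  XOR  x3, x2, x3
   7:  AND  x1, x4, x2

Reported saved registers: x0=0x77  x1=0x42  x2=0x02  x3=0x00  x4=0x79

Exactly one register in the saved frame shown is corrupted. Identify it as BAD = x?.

after  0: x0=0x77 x1=0x70 x2=0x02 x3=0x02 x4=0x7b  N=0 Z=0
after  1: x0=0x77 x1=0x02 x2=0x02 x3=0x02 x4=0x7b  N=0 Z=0
after  2: x0=0x77 x1=0x02 x2=0x02 x3=0x00 x4=0x7b  N=0 Z=1
after  3: x0=0x77 x1=0x02 x2=0x02 x3=0x00 x4=0x7b  N=0 Z=0
after  4: x0=0x77 x1=0x02 x2=0x02 x3=0x00 x4=0x79  N=0 Z=0
-- IRQ taken; context saved, return-PC = 5 --
mismatch: x1: reported 0x42 vs actual 0x02

BAD = x1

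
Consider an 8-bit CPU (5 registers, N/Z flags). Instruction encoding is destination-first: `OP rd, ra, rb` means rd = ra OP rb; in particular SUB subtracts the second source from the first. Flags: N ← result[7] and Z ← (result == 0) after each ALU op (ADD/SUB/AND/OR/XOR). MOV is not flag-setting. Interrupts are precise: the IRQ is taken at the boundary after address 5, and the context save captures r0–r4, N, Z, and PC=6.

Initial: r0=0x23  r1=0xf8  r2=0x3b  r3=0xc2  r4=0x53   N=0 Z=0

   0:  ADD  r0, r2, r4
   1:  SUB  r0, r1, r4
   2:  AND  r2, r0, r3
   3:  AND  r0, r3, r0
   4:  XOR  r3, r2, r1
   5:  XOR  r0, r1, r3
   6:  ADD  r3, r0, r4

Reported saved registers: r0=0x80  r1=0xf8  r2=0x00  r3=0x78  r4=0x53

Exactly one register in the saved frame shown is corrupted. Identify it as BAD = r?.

BAD = r2

after  0: r0=0x8e r1=0xf8 r2=0x3b r3=0xc2 r4=0x53  N=1 Z=0
after  1: r0=0xa5 r1=0xf8 r2=0x3b r3=0xc2 r4=0x53  N=1 Z=0
after  2: r0=0xa5 r1=0xf8 r2=0x80 r3=0xc2 r4=0x53  N=1 Z=0
after  3: r0=0x80 r1=0xf8 r2=0x80 r3=0xc2 r4=0x53  N=1 Z=0
after  4: r0=0x80 r1=0xf8 r2=0x80 r3=0x78 r4=0x53  N=0 Z=0
after  5: r0=0x80 r1=0xf8 r2=0x80 r3=0x78 r4=0x53  N=1 Z=0
-- IRQ taken; context saved, return-PC = 6 --
mismatch: r2: reported 0x00 vs actual 0x80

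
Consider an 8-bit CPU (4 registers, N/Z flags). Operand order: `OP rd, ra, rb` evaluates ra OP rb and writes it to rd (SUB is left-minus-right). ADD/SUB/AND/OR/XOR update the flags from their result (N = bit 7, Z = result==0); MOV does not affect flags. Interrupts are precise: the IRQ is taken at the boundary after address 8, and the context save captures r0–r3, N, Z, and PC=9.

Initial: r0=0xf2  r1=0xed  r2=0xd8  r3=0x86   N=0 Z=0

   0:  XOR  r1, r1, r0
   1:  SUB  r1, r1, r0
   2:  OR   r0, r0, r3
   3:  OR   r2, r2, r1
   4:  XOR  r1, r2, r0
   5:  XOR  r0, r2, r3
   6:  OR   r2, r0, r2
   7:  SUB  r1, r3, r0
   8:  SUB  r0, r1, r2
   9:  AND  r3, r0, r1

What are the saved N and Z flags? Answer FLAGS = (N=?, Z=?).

after  0: r0=0xf2 r1=0x1f r2=0xd8 r3=0x86  N=0 Z=0
after  1: r0=0xf2 r1=0x2d r2=0xd8 r3=0x86  N=0 Z=0
after  2: r0=0xf6 r1=0x2d r2=0xd8 r3=0x86  N=1 Z=0
after  3: r0=0xf6 r1=0x2d r2=0xfd r3=0x86  N=1 Z=0
after  4: r0=0xf6 r1=0x0b r2=0xfd r3=0x86  N=0 Z=0
after  5: r0=0x7b r1=0x0b r2=0xfd r3=0x86  N=0 Z=0
after  6: r0=0x7b r1=0x0b r2=0xff r3=0x86  N=1 Z=0
after  7: r0=0x7b r1=0x0b r2=0xff r3=0x86  N=0 Z=0
after  8: r0=0x0c r1=0x0b r2=0xff r3=0x86  N=0 Z=0
-- IRQ taken; context saved, return-PC = 9 --

FLAGS = (N=0, Z=0)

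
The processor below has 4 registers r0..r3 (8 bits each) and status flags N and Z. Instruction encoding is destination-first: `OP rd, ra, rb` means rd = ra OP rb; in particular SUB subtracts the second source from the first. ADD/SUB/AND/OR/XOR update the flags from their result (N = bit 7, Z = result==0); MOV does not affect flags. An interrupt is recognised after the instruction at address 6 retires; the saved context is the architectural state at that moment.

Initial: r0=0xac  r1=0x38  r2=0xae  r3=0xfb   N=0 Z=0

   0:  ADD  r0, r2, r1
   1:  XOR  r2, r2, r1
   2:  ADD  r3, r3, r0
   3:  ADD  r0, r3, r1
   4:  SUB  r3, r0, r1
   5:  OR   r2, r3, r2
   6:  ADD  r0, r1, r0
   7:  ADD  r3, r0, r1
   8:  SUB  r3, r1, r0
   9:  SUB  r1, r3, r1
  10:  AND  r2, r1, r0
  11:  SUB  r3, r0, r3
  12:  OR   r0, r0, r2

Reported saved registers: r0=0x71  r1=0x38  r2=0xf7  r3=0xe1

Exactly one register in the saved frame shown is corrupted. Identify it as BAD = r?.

BAD = r0

after  0: r0=0xe6 r1=0x38 r2=0xae r3=0xfb  N=1 Z=0
after  1: r0=0xe6 r1=0x38 r2=0x96 r3=0xfb  N=1 Z=0
after  2: r0=0xe6 r1=0x38 r2=0x96 r3=0xe1  N=1 Z=0
after  3: r0=0x19 r1=0x38 r2=0x96 r3=0xe1  N=0 Z=0
after  4: r0=0x19 r1=0x38 r2=0x96 r3=0xe1  N=1 Z=0
after  5: r0=0x19 r1=0x38 r2=0xf7 r3=0xe1  N=1 Z=0
after  6: r0=0x51 r1=0x38 r2=0xf7 r3=0xe1  N=0 Z=0
-- IRQ taken; context saved, return-PC = 7 --
mismatch: r0: reported 0x71 vs actual 0x51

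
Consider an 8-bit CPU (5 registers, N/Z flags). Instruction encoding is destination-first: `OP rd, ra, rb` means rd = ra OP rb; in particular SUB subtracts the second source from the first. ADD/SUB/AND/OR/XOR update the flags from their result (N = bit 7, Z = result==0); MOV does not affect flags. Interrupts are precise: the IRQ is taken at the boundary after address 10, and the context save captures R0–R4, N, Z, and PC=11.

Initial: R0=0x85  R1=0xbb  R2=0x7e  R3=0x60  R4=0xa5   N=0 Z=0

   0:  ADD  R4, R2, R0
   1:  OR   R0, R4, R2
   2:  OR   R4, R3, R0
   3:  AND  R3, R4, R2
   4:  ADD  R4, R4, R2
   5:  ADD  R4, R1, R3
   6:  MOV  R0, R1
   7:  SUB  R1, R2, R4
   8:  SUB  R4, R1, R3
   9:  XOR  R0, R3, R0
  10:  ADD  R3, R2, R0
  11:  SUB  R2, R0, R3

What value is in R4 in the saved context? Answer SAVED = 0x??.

after  0: R0=0x85 R1=0xbb R2=0x7e R3=0x60 R4=0x03  N=0 Z=0
after  1: R0=0x7f R1=0xbb R2=0x7e R3=0x60 R4=0x03  N=0 Z=0
after  2: R0=0x7f R1=0xbb R2=0x7e R3=0x60 R4=0x7f  N=0 Z=0
after  3: R0=0x7f R1=0xbb R2=0x7e R3=0x7e R4=0x7f  N=0 Z=0
after  4: R0=0x7f R1=0xbb R2=0x7e R3=0x7e R4=0xfd  N=1 Z=0
after  5: R0=0x7f R1=0xbb R2=0x7e R3=0x7e R4=0x39  N=0 Z=0
after  6: R0=0xbb R1=0xbb R2=0x7e R3=0x7e R4=0x39  N=0 Z=0
after  7: R0=0xbb R1=0x45 R2=0x7e R3=0x7e R4=0x39  N=0 Z=0
after  8: R0=0xbb R1=0x45 R2=0x7e R3=0x7e R4=0xc7  N=1 Z=0
after  9: R0=0xc5 R1=0x45 R2=0x7e R3=0x7e R4=0xc7  N=1 Z=0
after 10: R0=0xc5 R1=0x45 R2=0x7e R3=0x43 R4=0xc7  N=0 Z=0
-- IRQ taken; context saved, return-PC = 11 --

SAVED = 0xc7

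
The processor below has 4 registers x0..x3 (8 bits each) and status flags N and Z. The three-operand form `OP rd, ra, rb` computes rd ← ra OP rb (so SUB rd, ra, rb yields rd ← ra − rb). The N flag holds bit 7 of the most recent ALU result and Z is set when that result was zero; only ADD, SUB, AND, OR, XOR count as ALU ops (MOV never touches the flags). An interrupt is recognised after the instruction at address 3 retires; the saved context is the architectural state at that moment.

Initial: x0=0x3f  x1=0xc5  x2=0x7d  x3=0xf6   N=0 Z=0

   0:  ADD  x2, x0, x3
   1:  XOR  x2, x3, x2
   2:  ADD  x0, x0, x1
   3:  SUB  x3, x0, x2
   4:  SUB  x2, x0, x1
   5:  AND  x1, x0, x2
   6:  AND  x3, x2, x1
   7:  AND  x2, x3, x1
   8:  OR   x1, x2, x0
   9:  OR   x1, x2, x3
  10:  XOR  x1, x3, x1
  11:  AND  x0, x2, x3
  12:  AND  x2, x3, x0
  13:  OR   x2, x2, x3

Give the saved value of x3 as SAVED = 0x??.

SAVED = 0x41

after  0: x0=0x3f x1=0xc5 x2=0x35 x3=0xf6  N=0 Z=0
after  1: x0=0x3f x1=0xc5 x2=0xc3 x3=0xf6  N=1 Z=0
after  2: x0=0x04 x1=0xc5 x2=0xc3 x3=0xf6  N=0 Z=0
after  3: x0=0x04 x1=0xc5 x2=0xc3 x3=0x41  N=0 Z=0
-- IRQ taken; context saved, return-PC = 4 --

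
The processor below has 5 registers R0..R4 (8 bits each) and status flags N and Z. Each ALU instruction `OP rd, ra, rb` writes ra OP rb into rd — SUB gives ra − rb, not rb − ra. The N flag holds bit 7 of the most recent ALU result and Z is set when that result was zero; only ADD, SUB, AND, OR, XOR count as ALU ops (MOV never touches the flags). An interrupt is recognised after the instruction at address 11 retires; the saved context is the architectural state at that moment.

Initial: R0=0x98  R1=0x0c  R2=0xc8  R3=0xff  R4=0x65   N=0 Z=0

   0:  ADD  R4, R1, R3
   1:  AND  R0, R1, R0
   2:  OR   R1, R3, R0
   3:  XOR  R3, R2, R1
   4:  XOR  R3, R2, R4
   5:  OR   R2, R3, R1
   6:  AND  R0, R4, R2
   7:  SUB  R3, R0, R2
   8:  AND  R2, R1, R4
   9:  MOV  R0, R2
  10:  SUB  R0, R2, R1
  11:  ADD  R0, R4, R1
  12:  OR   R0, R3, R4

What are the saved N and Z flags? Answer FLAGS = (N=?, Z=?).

after  0: R0=0x98 R1=0x0c R2=0xc8 R3=0xff R4=0x0b  N=0 Z=0
after  1: R0=0x08 R1=0x0c R2=0xc8 R3=0xff R4=0x0b  N=0 Z=0
after  2: R0=0x08 R1=0xff R2=0xc8 R3=0xff R4=0x0b  N=1 Z=0
after  3: R0=0x08 R1=0xff R2=0xc8 R3=0x37 R4=0x0b  N=0 Z=0
after  4: R0=0x08 R1=0xff R2=0xc8 R3=0xc3 R4=0x0b  N=1 Z=0
after  5: R0=0x08 R1=0xff R2=0xff R3=0xc3 R4=0x0b  N=1 Z=0
after  6: R0=0x0b R1=0xff R2=0xff R3=0xc3 R4=0x0b  N=0 Z=0
after  7: R0=0x0b R1=0xff R2=0xff R3=0x0c R4=0x0b  N=0 Z=0
after  8: R0=0x0b R1=0xff R2=0x0b R3=0x0c R4=0x0b  N=0 Z=0
after  9: R0=0x0b R1=0xff R2=0x0b R3=0x0c R4=0x0b  N=0 Z=0
after 10: R0=0x0c R1=0xff R2=0x0b R3=0x0c R4=0x0b  N=0 Z=0
after 11: R0=0x0a R1=0xff R2=0x0b R3=0x0c R4=0x0b  N=0 Z=0
-- IRQ taken; context saved, return-PC = 12 --

FLAGS = (N=0, Z=0)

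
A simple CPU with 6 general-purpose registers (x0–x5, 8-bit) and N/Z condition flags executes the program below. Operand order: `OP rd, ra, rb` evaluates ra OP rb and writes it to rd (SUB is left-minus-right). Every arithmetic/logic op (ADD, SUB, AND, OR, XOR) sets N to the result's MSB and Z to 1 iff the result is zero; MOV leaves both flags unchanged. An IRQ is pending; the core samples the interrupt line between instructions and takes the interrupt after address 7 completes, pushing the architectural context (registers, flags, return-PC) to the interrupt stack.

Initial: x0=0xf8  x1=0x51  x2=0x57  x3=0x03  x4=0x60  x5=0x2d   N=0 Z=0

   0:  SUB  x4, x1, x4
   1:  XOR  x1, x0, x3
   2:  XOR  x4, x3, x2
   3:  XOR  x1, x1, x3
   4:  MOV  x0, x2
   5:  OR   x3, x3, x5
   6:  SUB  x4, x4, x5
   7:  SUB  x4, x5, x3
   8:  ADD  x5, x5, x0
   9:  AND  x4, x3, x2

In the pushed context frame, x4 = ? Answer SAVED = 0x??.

SAVED = 0xfe

after  0: x0=0xf8 x1=0x51 x2=0x57 x3=0x03 x4=0xf1 x5=0x2d  N=1 Z=0
after  1: x0=0xf8 x1=0xfb x2=0x57 x3=0x03 x4=0xf1 x5=0x2d  N=1 Z=0
after  2: x0=0xf8 x1=0xfb x2=0x57 x3=0x03 x4=0x54 x5=0x2d  N=0 Z=0
after  3: x0=0xf8 x1=0xf8 x2=0x57 x3=0x03 x4=0x54 x5=0x2d  N=1 Z=0
after  4: x0=0x57 x1=0xf8 x2=0x57 x3=0x03 x4=0x54 x5=0x2d  N=1 Z=0
after  5: x0=0x57 x1=0xf8 x2=0x57 x3=0x2f x4=0x54 x5=0x2d  N=0 Z=0
after  6: x0=0x57 x1=0xf8 x2=0x57 x3=0x2f x4=0x27 x5=0x2d  N=0 Z=0
after  7: x0=0x57 x1=0xf8 x2=0x57 x3=0x2f x4=0xfe x5=0x2d  N=1 Z=0
-- IRQ taken; context saved, return-PC = 8 --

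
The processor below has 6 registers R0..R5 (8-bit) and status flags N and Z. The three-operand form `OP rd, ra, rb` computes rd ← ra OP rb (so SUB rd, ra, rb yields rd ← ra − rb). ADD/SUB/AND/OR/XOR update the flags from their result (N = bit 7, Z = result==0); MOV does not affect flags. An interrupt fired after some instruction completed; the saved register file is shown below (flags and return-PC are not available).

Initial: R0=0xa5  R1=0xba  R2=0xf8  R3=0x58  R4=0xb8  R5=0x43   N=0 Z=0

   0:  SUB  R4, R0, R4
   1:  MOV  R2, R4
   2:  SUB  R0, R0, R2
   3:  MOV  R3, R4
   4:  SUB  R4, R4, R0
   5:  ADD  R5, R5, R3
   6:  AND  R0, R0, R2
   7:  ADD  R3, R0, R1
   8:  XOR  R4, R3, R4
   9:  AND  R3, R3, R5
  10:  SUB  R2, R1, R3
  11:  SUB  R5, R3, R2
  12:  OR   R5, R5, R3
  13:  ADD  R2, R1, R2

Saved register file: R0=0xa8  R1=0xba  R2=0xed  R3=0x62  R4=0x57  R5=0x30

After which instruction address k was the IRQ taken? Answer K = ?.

K = 8

after  0: R0=0xa5 R1=0xba R2=0xf8 R3=0x58 R4=0xed R5=0x43  N=1 Z=0
after  1: R0=0xa5 R1=0xba R2=0xed R3=0x58 R4=0xed R5=0x43  N=1 Z=0
after  2: R0=0xb8 R1=0xba R2=0xed R3=0x58 R4=0xed R5=0x43  N=1 Z=0
after  3: R0=0xb8 R1=0xba R2=0xed R3=0xed R4=0xed R5=0x43  N=1 Z=0
after  4: R0=0xb8 R1=0xba R2=0xed R3=0xed R4=0x35 R5=0x43  N=0 Z=0
after  5: R0=0xb8 R1=0xba R2=0xed R3=0xed R4=0x35 R5=0x30  N=0 Z=0
after  6: R0=0xa8 R1=0xba R2=0xed R3=0xed R4=0x35 R5=0x30  N=1 Z=0
after  7: R0=0xa8 R1=0xba R2=0xed R3=0x62 R4=0x35 R5=0x30  N=0 Z=0
after  8: R0=0xa8 R1=0xba R2=0xed R3=0x62 R4=0x57 R5=0x30  N=0 Z=0
-- IRQ taken; context saved, return-PC = 9 --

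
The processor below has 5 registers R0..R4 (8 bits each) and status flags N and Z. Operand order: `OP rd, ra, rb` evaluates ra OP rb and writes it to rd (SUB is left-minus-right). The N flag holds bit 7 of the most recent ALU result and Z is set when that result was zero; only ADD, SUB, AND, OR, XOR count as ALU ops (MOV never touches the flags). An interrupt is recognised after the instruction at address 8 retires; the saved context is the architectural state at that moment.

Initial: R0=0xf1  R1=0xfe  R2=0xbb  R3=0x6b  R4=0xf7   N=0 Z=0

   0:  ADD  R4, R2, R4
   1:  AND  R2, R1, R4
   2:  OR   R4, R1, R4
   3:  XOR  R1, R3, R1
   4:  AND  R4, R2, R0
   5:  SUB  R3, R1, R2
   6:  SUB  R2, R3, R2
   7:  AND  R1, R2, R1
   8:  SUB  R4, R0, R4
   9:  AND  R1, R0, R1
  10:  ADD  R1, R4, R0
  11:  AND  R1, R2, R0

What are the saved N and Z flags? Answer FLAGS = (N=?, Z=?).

FLAGS = (N=0, Z=0)

after  0: R0=0xf1 R1=0xfe R2=0xbb R3=0x6b R4=0xb2  N=1 Z=0
after  1: R0=0xf1 R1=0xfe R2=0xb2 R3=0x6b R4=0xb2  N=1 Z=0
after  2: R0=0xf1 R1=0xfe R2=0xb2 R3=0x6b R4=0xfe  N=1 Z=0
after  3: R0=0xf1 R1=0x95 R2=0xb2 R3=0x6b R4=0xfe  N=1 Z=0
after  4: R0=0xf1 R1=0x95 R2=0xb2 R3=0x6b R4=0xb0  N=1 Z=0
after  5: R0=0xf1 R1=0x95 R2=0xb2 R3=0xe3 R4=0xb0  N=1 Z=0
after  6: R0=0xf1 R1=0x95 R2=0x31 R3=0xe3 R4=0xb0  N=0 Z=0
after  7: R0=0xf1 R1=0x11 R2=0x31 R3=0xe3 R4=0xb0  N=0 Z=0
after  8: R0=0xf1 R1=0x11 R2=0x31 R3=0xe3 R4=0x41  N=0 Z=0
-- IRQ taken; context saved, return-PC = 9 --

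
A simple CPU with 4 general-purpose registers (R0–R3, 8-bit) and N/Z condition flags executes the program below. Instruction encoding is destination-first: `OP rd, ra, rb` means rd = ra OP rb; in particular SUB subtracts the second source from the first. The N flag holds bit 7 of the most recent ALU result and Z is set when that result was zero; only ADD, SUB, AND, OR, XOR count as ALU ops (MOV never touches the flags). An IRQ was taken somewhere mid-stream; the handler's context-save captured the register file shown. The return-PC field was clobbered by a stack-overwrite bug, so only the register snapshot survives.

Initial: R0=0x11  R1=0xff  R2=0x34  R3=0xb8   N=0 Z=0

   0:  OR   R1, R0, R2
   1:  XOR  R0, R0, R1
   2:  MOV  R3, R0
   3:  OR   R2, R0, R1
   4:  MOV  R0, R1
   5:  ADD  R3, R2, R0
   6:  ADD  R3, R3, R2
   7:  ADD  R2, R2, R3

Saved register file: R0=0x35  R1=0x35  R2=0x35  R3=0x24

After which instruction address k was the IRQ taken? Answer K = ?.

after  0: R0=0x11 R1=0x35 R2=0x34 R3=0xb8  N=0 Z=0
after  1: R0=0x24 R1=0x35 R2=0x34 R3=0xb8  N=0 Z=0
after  2: R0=0x24 R1=0x35 R2=0x34 R3=0x24  N=0 Z=0
after  3: R0=0x24 R1=0x35 R2=0x35 R3=0x24  N=0 Z=0
after  4: R0=0x35 R1=0x35 R2=0x35 R3=0x24  N=0 Z=0
-- IRQ taken; context saved, return-PC = 5 --

K = 4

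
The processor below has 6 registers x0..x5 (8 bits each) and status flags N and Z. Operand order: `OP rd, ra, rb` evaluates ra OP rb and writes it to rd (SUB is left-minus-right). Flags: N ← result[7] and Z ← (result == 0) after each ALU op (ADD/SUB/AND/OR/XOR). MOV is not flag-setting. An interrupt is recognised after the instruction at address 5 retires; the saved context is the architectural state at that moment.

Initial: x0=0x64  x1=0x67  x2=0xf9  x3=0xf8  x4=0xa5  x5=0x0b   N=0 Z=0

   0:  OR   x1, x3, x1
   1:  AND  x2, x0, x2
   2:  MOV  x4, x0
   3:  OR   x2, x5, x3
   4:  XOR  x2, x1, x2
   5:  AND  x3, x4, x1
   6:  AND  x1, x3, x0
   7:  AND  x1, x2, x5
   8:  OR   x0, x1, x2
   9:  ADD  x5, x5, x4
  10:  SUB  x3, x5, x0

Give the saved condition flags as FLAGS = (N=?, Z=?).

after  0: x0=0x64 x1=0xff x2=0xf9 x3=0xf8 x4=0xa5 x5=0x0b  N=1 Z=0
after  1: x0=0x64 x1=0xff x2=0x60 x3=0xf8 x4=0xa5 x5=0x0b  N=0 Z=0
after  2: x0=0x64 x1=0xff x2=0x60 x3=0xf8 x4=0x64 x5=0x0b  N=0 Z=0
after  3: x0=0x64 x1=0xff x2=0xfb x3=0xf8 x4=0x64 x5=0x0b  N=1 Z=0
after  4: x0=0x64 x1=0xff x2=0x04 x3=0xf8 x4=0x64 x5=0x0b  N=0 Z=0
after  5: x0=0x64 x1=0xff x2=0x04 x3=0x64 x4=0x64 x5=0x0b  N=0 Z=0
-- IRQ taken; context saved, return-PC = 6 --

FLAGS = (N=0, Z=0)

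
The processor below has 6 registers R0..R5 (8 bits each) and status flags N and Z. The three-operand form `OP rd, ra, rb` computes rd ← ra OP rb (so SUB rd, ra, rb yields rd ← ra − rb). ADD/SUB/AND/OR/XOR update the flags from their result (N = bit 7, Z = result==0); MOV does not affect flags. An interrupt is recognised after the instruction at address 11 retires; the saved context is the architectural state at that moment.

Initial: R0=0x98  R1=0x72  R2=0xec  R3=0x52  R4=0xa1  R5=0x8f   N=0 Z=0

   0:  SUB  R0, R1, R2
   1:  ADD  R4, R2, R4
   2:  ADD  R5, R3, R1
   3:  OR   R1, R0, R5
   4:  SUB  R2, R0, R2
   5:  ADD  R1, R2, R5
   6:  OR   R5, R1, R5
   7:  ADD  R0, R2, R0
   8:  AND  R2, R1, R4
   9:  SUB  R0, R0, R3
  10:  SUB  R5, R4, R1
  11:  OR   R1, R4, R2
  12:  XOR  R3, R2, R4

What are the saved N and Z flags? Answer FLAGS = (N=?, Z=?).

FLAGS = (N=1, Z=0)

after  0: R0=0x86 R1=0x72 R2=0xec R3=0x52 R4=0xa1 R5=0x8f  N=1 Z=0
after  1: R0=0x86 R1=0x72 R2=0xec R3=0x52 R4=0x8d R5=0x8f  N=1 Z=0
after  2: R0=0x86 R1=0x72 R2=0xec R3=0x52 R4=0x8d R5=0xc4  N=1 Z=0
after  3: R0=0x86 R1=0xc6 R2=0xec R3=0x52 R4=0x8d R5=0xc4  N=1 Z=0
after  4: R0=0x86 R1=0xc6 R2=0x9a R3=0x52 R4=0x8d R5=0xc4  N=1 Z=0
after  5: R0=0x86 R1=0x5e R2=0x9a R3=0x52 R4=0x8d R5=0xc4  N=0 Z=0
after  6: R0=0x86 R1=0x5e R2=0x9a R3=0x52 R4=0x8d R5=0xde  N=1 Z=0
after  7: R0=0x20 R1=0x5e R2=0x9a R3=0x52 R4=0x8d R5=0xde  N=0 Z=0
after  8: R0=0x20 R1=0x5e R2=0x0c R3=0x52 R4=0x8d R5=0xde  N=0 Z=0
after  9: R0=0xce R1=0x5e R2=0x0c R3=0x52 R4=0x8d R5=0xde  N=1 Z=0
after 10: R0=0xce R1=0x5e R2=0x0c R3=0x52 R4=0x8d R5=0x2f  N=0 Z=0
after 11: R0=0xce R1=0x8d R2=0x0c R3=0x52 R4=0x8d R5=0x2f  N=1 Z=0
-- IRQ taken; context saved, return-PC = 12 --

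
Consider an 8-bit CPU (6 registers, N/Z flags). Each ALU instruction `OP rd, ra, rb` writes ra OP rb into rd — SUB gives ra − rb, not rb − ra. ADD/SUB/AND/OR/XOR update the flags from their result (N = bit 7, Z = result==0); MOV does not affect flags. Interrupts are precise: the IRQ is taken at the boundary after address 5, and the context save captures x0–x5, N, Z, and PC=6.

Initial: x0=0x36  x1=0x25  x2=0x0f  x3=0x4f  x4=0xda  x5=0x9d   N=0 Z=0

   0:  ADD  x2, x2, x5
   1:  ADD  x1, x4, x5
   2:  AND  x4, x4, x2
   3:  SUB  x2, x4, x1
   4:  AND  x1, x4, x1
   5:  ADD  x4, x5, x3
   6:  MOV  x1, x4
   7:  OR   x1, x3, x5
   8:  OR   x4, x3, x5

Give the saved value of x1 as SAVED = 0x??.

after  0: x0=0x36 x1=0x25 x2=0xac x3=0x4f x4=0xda x5=0x9d  N=1 Z=0
after  1: x0=0x36 x1=0x77 x2=0xac x3=0x4f x4=0xda x5=0x9d  N=0 Z=0
after  2: x0=0x36 x1=0x77 x2=0xac x3=0x4f x4=0x88 x5=0x9d  N=1 Z=0
after  3: x0=0x36 x1=0x77 x2=0x11 x3=0x4f x4=0x88 x5=0x9d  N=0 Z=0
after  4: x0=0x36 x1=0x00 x2=0x11 x3=0x4f x4=0x88 x5=0x9d  N=0 Z=1
after  5: x0=0x36 x1=0x00 x2=0x11 x3=0x4f x4=0xec x5=0x9d  N=1 Z=0
-- IRQ taken; context saved, return-PC = 6 --

SAVED = 0x00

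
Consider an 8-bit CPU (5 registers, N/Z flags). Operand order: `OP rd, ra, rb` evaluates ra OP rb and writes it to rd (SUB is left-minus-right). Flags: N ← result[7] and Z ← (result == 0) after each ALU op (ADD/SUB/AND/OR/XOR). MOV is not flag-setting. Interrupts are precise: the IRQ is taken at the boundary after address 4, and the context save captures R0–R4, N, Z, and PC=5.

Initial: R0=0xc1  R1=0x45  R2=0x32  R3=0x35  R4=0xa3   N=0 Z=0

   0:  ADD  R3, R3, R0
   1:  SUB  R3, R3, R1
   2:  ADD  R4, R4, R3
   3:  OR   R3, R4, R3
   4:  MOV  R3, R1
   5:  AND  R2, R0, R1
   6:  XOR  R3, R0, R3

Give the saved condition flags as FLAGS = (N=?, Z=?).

FLAGS = (N=1, Z=0)

after  0: R0=0xc1 R1=0x45 R2=0x32 R3=0xf6 R4=0xa3  N=1 Z=0
after  1: R0=0xc1 R1=0x45 R2=0x32 R3=0xb1 R4=0xa3  N=1 Z=0
after  2: R0=0xc1 R1=0x45 R2=0x32 R3=0xb1 R4=0x54  N=0 Z=0
after  3: R0=0xc1 R1=0x45 R2=0x32 R3=0xf5 R4=0x54  N=1 Z=0
after  4: R0=0xc1 R1=0x45 R2=0x32 R3=0x45 R4=0x54  N=1 Z=0
-- IRQ taken; context saved, return-PC = 5 --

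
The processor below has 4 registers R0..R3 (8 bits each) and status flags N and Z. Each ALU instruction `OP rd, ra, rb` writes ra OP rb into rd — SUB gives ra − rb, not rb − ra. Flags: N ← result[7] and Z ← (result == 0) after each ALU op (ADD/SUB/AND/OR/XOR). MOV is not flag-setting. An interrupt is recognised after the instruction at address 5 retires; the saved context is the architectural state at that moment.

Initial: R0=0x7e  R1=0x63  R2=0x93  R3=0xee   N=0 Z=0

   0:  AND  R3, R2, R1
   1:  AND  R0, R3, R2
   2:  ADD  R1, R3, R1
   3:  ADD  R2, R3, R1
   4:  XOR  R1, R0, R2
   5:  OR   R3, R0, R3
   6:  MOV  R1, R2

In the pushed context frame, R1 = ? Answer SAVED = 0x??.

after  0: R0=0x7e R1=0x63 R2=0x93 R3=0x03  N=0 Z=0
after  1: R0=0x03 R1=0x63 R2=0x93 R3=0x03  N=0 Z=0
after  2: R0=0x03 R1=0x66 R2=0x93 R3=0x03  N=0 Z=0
after  3: R0=0x03 R1=0x66 R2=0x69 R3=0x03  N=0 Z=0
after  4: R0=0x03 R1=0x6a R2=0x69 R3=0x03  N=0 Z=0
after  5: R0=0x03 R1=0x6a R2=0x69 R3=0x03  N=0 Z=0
-- IRQ taken; context saved, return-PC = 6 --

SAVED = 0x6a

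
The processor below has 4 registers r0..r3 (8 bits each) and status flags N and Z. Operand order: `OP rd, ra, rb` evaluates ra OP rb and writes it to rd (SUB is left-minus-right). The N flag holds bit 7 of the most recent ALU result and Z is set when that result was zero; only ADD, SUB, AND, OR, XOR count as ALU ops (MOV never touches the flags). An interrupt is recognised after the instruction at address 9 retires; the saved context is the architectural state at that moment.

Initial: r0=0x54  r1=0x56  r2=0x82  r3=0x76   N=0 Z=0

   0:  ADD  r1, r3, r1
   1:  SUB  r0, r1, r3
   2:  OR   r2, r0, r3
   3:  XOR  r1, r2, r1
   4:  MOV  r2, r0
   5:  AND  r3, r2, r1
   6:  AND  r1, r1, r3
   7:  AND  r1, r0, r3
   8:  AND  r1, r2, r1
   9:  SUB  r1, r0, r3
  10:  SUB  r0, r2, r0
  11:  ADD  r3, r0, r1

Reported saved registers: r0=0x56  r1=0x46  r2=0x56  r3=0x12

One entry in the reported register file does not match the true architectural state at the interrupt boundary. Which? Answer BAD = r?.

after  0: r0=0x54 r1=0xcc r2=0x82 r3=0x76  N=1 Z=0
after  1: r0=0x56 r1=0xcc r2=0x82 r3=0x76  N=0 Z=0
after  2: r0=0x56 r1=0xcc r2=0x76 r3=0x76  N=0 Z=0
after  3: r0=0x56 r1=0xba r2=0x76 r3=0x76  N=1 Z=0
after  4: r0=0x56 r1=0xba r2=0x56 r3=0x76  N=1 Z=0
after  5: r0=0x56 r1=0xba r2=0x56 r3=0x12  N=0 Z=0
after  6: r0=0x56 r1=0x12 r2=0x56 r3=0x12  N=0 Z=0
after  7: r0=0x56 r1=0x12 r2=0x56 r3=0x12  N=0 Z=0
after  8: r0=0x56 r1=0x12 r2=0x56 r3=0x12  N=0 Z=0
after  9: r0=0x56 r1=0x44 r2=0x56 r3=0x12  N=0 Z=0
-- IRQ taken; context saved, return-PC = 10 --
mismatch: r1: reported 0x46 vs actual 0x44

BAD = r1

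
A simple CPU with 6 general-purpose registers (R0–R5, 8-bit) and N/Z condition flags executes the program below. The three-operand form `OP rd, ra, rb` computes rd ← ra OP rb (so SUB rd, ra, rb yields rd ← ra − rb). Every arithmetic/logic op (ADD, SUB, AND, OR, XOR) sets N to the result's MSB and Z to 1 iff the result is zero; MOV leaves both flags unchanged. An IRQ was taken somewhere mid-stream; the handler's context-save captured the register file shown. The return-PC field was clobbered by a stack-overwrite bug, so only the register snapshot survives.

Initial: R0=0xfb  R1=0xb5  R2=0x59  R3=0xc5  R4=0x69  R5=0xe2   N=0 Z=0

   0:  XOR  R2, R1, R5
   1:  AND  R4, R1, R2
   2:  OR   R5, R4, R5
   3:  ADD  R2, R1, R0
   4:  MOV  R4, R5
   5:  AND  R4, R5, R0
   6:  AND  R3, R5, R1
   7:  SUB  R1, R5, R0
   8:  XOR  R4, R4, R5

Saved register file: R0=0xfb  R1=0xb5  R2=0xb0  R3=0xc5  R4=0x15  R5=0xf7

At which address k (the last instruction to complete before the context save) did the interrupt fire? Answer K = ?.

after  0: R0=0xfb R1=0xb5 R2=0x57 R3=0xc5 R4=0x69 R5=0xe2  N=0 Z=0
after  1: R0=0xfb R1=0xb5 R2=0x57 R3=0xc5 R4=0x15 R5=0xe2  N=0 Z=0
after  2: R0=0xfb R1=0xb5 R2=0x57 R3=0xc5 R4=0x15 R5=0xf7  N=1 Z=0
after  3: R0=0xfb R1=0xb5 R2=0xb0 R3=0xc5 R4=0x15 R5=0xf7  N=1 Z=0
-- IRQ taken; context saved, return-PC = 4 --

K = 3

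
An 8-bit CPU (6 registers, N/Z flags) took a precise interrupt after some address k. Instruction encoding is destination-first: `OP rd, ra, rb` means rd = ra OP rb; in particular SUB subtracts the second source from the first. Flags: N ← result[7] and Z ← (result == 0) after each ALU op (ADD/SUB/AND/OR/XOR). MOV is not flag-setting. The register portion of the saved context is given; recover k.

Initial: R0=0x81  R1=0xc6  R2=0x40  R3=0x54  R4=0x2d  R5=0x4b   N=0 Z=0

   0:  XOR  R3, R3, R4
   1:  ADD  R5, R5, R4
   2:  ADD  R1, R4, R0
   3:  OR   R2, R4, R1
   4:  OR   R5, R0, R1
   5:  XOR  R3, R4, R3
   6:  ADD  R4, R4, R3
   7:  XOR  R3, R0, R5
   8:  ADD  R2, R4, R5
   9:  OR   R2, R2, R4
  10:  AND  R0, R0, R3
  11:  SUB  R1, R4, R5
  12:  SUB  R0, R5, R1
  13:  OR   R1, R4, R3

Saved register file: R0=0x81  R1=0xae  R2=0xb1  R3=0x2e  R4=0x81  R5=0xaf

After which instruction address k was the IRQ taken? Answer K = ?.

after  0: R0=0x81 R1=0xc6 R2=0x40 R3=0x79 R4=0x2d R5=0x4b  N=0 Z=0
after  1: R0=0x81 R1=0xc6 R2=0x40 R3=0x79 R4=0x2d R5=0x78  N=0 Z=0
after  2: R0=0x81 R1=0xae R2=0x40 R3=0x79 R4=0x2d R5=0x78  N=1 Z=0
after  3: R0=0x81 R1=0xae R2=0xaf R3=0x79 R4=0x2d R5=0x78  N=1 Z=0
after  4: R0=0x81 R1=0xae R2=0xaf R3=0x79 R4=0x2d R5=0xaf  N=1 Z=0
after  5: R0=0x81 R1=0xae R2=0xaf R3=0x54 R4=0x2d R5=0xaf  N=0 Z=0
after  6: R0=0x81 R1=0xae R2=0xaf R3=0x54 R4=0x81 R5=0xaf  N=1 Z=0
after  7: R0=0x81 R1=0xae R2=0xaf R3=0x2e R4=0x81 R5=0xaf  N=0 Z=0
after  8: R0=0x81 R1=0xae R2=0x30 R3=0x2e R4=0x81 R5=0xaf  N=0 Z=0
after  9: R0=0x81 R1=0xae R2=0xb1 R3=0x2e R4=0x81 R5=0xaf  N=1 Z=0
-- IRQ taken; context saved, return-PC = 10 --

K = 9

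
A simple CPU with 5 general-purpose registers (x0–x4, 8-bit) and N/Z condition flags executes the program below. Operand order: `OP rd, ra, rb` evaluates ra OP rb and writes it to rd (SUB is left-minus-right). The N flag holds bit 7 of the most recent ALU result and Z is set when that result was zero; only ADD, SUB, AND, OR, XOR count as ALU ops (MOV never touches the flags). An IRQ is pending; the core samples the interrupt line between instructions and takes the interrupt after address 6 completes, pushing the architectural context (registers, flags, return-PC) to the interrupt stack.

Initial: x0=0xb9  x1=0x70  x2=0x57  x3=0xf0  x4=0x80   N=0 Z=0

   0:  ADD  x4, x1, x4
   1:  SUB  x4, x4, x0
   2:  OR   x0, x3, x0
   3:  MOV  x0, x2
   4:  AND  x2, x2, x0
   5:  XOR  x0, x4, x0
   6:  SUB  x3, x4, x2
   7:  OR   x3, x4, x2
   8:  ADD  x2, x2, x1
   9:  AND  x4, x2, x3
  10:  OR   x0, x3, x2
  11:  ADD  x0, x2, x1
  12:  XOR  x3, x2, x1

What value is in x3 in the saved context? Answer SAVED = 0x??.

SAVED = 0xe0

after  0: x0=0xb9 x1=0x70 x2=0x57 x3=0xf0 x4=0xf0  N=1 Z=0
after  1: x0=0xb9 x1=0x70 x2=0x57 x3=0xf0 x4=0x37  N=0 Z=0
after  2: x0=0xf9 x1=0x70 x2=0x57 x3=0xf0 x4=0x37  N=1 Z=0
after  3: x0=0x57 x1=0x70 x2=0x57 x3=0xf0 x4=0x37  N=1 Z=0
after  4: x0=0x57 x1=0x70 x2=0x57 x3=0xf0 x4=0x37  N=0 Z=0
after  5: x0=0x60 x1=0x70 x2=0x57 x3=0xf0 x4=0x37  N=0 Z=0
after  6: x0=0x60 x1=0x70 x2=0x57 x3=0xe0 x4=0x37  N=1 Z=0
-- IRQ taken; context saved, return-PC = 7 --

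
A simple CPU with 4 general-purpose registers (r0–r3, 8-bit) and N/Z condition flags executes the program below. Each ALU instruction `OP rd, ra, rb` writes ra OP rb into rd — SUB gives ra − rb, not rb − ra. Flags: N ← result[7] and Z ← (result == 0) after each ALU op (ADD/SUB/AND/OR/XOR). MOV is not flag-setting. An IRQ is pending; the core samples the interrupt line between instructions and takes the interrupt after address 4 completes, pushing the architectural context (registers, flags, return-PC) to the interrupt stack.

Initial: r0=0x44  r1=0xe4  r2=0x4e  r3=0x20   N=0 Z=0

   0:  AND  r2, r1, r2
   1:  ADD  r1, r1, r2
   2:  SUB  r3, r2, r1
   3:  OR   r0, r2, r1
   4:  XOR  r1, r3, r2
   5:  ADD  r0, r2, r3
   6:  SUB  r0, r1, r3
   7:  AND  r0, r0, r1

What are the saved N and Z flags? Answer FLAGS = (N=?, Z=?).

FLAGS = (N=0, Z=0)

after  0: r0=0x44 r1=0xe4 r2=0x44 r3=0x20  N=0 Z=0
after  1: r0=0x44 r1=0x28 r2=0x44 r3=0x20  N=0 Z=0
after  2: r0=0x44 r1=0x28 r2=0x44 r3=0x1c  N=0 Z=0
after  3: r0=0x6c r1=0x28 r2=0x44 r3=0x1c  N=0 Z=0
after  4: r0=0x6c r1=0x58 r2=0x44 r3=0x1c  N=0 Z=0
-- IRQ taken; context saved, return-PC = 5 --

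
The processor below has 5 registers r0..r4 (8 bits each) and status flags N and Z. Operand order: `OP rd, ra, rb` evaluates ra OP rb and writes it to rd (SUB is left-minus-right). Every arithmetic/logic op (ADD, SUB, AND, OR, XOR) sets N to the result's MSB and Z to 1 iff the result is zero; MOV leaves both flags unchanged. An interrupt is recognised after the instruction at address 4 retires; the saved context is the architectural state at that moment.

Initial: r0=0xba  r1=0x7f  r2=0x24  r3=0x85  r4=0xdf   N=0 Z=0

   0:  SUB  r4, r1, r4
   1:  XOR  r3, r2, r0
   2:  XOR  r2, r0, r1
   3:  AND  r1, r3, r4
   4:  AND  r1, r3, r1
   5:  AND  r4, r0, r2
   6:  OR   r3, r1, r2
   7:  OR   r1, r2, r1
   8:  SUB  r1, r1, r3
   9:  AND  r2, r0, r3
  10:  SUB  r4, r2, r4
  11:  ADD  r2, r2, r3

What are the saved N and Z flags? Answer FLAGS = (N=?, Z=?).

FLAGS = (N=1, Z=0)

after  0: r0=0xba r1=0x7f r2=0x24 r3=0x85 r4=0xa0  N=1 Z=0
after  1: r0=0xba r1=0x7f r2=0x24 r3=0x9e r4=0xa0  N=1 Z=0
after  2: r0=0xba r1=0x7f r2=0xc5 r3=0x9e r4=0xa0  N=1 Z=0
after  3: r0=0xba r1=0x80 r2=0xc5 r3=0x9e r4=0xa0  N=1 Z=0
after  4: r0=0xba r1=0x80 r2=0xc5 r3=0x9e r4=0xa0  N=1 Z=0
-- IRQ taken; context saved, return-PC = 5 --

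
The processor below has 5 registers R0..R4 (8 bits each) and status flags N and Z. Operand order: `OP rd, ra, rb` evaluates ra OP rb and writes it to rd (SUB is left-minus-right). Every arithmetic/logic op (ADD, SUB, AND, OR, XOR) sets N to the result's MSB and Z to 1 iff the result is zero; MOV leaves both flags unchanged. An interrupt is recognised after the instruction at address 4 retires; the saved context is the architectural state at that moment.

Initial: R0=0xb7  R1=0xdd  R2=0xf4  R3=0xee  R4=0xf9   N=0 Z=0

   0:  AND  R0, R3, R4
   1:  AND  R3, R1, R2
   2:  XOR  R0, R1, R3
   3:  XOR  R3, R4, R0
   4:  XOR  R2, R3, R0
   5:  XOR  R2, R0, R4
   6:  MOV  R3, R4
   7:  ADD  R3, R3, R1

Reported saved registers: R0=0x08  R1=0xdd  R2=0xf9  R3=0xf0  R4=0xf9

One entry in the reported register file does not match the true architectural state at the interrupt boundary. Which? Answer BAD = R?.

BAD = R0

after  0: R0=0xe8 R1=0xdd R2=0xf4 R3=0xee R4=0xf9  N=1 Z=0
after  1: R0=0xe8 R1=0xdd R2=0xf4 R3=0xd4 R4=0xf9  N=1 Z=0
after  2: R0=0x09 R1=0xdd R2=0xf4 R3=0xd4 R4=0xf9  N=0 Z=0
after  3: R0=0x09 R1=0xdd R2=0xf4 R3=0xf0 R4=0xf9  N=1 Z=0
after  4: R0=0x09 R1=0xdd R2=0xf9 R3=0xf0 R4=0xf9  N=1 Z=0
-- IRQ taken; context saved, return-PC = 5 --
mismatch: R0: reported 0x08 vs actual 0x09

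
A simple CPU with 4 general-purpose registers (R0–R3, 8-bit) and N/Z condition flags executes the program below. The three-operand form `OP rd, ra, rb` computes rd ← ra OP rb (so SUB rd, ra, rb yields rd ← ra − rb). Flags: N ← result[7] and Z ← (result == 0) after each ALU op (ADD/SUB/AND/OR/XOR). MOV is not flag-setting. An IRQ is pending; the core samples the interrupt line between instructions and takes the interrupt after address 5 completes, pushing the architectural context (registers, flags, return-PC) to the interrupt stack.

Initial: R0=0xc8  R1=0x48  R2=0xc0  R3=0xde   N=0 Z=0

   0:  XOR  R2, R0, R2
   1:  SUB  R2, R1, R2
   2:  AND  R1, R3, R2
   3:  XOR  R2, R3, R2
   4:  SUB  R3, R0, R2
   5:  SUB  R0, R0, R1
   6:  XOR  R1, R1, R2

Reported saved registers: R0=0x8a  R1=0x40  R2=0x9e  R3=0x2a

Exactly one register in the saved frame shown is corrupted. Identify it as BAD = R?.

after  0: R0=0xc8 R1=0x48 R2=0x08 R3=0xde  N=0 Z=0
after  1: R0=0xc8 R1=0x48 R2=0x40 R3=0xde  N=0 Z=0
after  2: R0=0xc8 R1=0x40 R2=0x40 R3=0xde  N=0 Z=0
after  3: R0=0xc8 R1=0x40 R2=0x9e R3=0xde  N=1 Z=0
after  4: R0=0xc8 R1=0x40 R2=0x9e R3=0x2a  N=0 Z=0
after  5: R0=0x88 R1=0x40 R2=0x9e R3=0x2a  N=1 Z=0
-- IRQ taken; context saved, return-PC = 6 --
mismatch: R0: reported 0x8a vs actual 0x88

BAD = R0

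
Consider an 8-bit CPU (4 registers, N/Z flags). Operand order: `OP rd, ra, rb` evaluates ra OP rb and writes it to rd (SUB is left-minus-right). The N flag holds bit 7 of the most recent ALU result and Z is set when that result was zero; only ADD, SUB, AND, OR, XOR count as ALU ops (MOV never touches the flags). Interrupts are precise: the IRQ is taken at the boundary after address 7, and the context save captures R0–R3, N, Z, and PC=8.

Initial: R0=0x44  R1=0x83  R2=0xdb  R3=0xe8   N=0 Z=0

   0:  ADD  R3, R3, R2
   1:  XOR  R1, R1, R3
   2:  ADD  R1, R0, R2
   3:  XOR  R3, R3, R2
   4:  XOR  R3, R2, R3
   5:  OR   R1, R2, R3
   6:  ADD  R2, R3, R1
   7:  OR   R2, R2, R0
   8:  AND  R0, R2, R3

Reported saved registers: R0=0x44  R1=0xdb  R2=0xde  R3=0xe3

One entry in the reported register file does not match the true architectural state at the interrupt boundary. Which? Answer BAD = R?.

BAD = R3

after  0: R0=0x44 R1=0x83 R2=0xdb R3=0xc3  N=1 Z=0
after  1: R0=0x44 R1=0x40 R2=0xdb R3=0xc3  N=0 Z=0
after  2: R0=0x44 R1=0x1f R2=0xdb R3=0xc3  N=0 Z=0
after  3: R0=0x44 R1=0x1f R2=0xdb R3=0x18  N=0 Z=0
after  4: R0=0x44 R1=0x1f R2=0xdb R3=0xc3  N=1 Z=0
after  5: R0=0x44 R1=0xdb R2=0xdb R3=0xc3  N=1 Z=0
after  6: R0=0x44 R1=0xdb R2=0x9e R3=0xc3  N=1 Z=0
after  7: R0=0x44 R1=0xdb R2=0xde R3=0xc3  N=1 Z=0
-- IRQ taken; context saved, return-PC = 8 --
mismatch: R3: reported 0xe3 vs actual 0xc3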